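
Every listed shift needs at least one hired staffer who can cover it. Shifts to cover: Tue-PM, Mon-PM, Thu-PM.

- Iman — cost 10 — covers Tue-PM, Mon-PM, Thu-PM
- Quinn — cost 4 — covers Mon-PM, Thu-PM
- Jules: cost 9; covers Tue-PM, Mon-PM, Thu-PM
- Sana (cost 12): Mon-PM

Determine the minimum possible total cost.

This is a weighted set-cover instance.
The greedy cost-per-new-shift heuristic would pick Quinn and Jules for 13, but a cheaper cover exists.
Jules alone covers Tue-PM, Mon-PM, Thu-PM — every shift.
Total cost: 9.
No cover costs less than 9.

9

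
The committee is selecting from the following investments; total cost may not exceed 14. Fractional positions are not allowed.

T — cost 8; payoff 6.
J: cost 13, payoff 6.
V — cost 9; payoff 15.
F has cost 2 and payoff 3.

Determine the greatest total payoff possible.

18

Allowing fractional choices, the relaxed optimum would be about 20.2, but investments are indivisible.
V: cost 9 ≤ 14, payoff 15.
V + F: cost 9 + 2 = 11 ≤ 14, payoff 15 + 3 = 18.
Best is V and F with total payoff 18.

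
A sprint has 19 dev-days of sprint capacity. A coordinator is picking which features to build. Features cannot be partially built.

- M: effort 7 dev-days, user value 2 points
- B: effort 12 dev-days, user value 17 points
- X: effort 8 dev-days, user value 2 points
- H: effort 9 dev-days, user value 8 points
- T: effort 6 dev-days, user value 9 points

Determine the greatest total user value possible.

This is an integer program with binary decision variables.
Take B and T: effort 12 + 6 = 18 ≤ 19, user value 17 + 9 = 26.
No other feasible combination does better.

26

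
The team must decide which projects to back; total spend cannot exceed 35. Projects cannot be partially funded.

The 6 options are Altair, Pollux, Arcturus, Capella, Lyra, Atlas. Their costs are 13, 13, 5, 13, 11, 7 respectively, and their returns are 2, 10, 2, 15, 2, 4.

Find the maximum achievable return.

Allowing fractional choices, the relaxed optimum would be about 29.8, but projects are indivisible.
Pollux + Arcturus + Capella: cost 13 + 5 + 13 = 31 ≤ 35, return 10 + 2 + 15 = 27.
Pollux + Capella + Atlas: cost 13 + 13 + 7 = 33 ≤ 35, return 10 + 15 + 4 = 29.
Best is Pollux, Capella, and Atlas with total return 29.

29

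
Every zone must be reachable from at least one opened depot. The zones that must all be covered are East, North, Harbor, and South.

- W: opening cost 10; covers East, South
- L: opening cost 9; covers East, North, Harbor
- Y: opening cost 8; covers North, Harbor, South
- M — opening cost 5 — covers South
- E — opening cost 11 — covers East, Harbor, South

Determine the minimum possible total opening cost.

Choose L and M: together they cover East, North, Harbor, South — every zone.
Total opening cost: 9 + 5 = 14.

14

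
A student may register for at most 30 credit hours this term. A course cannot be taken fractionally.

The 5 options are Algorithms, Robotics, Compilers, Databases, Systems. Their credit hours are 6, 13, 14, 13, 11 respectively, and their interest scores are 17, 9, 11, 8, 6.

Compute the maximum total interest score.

Algorithms + Robotics + Systems: credit hours 6 + 13 + 11 = 30 ≤ 30, interest score 17 + 9 + 6 = 32.
Algorithms + Databases + Systems: credit hours 6 + 13 + 11 = 30 ≤ 30, interest score 17 + 8 + 6 = 31.
Algorithms + Compilers: credit hours 6 + 14 = 20 ≤ 30, interest score 17 + 11 = 28.
Best is Algorithms, Robotics, and Systems with total interest score 32.

32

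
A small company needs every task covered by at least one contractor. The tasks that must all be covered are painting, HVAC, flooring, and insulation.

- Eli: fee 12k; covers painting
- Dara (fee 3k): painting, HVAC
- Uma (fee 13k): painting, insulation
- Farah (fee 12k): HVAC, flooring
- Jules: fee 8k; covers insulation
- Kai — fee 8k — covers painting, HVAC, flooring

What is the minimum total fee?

16

The greedy cost-per-new-task heuristic would pick Dara, Jules, and Kai for 19, but a cheaper cover exists.
Choose Jules and Kai: together they cover painting, HVAC, flooring, insulation — every task.
Total fee: 8 + 8 = 16.
No cover costs less than 16.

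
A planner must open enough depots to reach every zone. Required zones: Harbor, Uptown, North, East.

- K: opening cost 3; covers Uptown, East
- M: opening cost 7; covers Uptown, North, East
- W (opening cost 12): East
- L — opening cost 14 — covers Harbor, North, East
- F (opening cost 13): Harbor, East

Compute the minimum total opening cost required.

17

Choose K and L: together they cover Harbor, Uptown, North, East — every zone.
Total opening cost: 3 + 14 = 17.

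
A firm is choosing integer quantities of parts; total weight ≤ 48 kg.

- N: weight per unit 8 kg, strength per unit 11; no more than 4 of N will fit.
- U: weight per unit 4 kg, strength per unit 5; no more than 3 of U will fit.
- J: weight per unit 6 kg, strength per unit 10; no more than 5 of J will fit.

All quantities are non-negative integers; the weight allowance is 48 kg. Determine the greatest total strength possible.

73

J has the best ratio (10/6); taking only J gives at most 5×10 = 50 (stopped by the supply cap of 5).
Mixing does better — 3×N and 4×J: weight 48 ≤ 48, strength 3·11 + 4·10 = 73.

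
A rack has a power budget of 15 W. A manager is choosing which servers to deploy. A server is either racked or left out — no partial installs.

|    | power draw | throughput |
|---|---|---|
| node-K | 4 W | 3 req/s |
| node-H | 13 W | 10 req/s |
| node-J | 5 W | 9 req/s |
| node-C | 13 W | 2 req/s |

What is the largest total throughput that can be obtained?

12

This is an integer program with binary decision variables.
Allowing fractional choices, the relaxed optimum would be about 16.7, but servers are indivisible.
node-J: power draw 5 ≤ 15, throughput 9.
node-K + node-J: power draw 4 + 5 = 9 ≤ 15, throughput 3 + 9 = 12.
node-H: power draw 13 ≤ 15, throughput 10.
Best is node-K and node-J with total throughput 12.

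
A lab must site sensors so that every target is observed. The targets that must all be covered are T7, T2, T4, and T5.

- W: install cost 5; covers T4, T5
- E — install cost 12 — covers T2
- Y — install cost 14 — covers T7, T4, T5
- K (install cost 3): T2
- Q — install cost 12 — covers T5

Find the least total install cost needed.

17

The greedy cost-per-new-target heuristic would pick W, K, and Y for 22, but a cheaper cover exists.
Choose Y and K: together they cover T7, T2, T4, T5 — every target.
Total install cost: 14 + 3 = 17.
No cover costs less than 17.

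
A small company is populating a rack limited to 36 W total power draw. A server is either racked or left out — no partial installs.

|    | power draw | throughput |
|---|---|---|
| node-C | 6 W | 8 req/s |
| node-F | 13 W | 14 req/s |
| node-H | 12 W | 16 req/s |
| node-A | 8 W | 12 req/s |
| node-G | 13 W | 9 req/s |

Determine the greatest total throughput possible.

Allowing fractional choices, the relaxed optimum would be about 46.8, but servers are indivisible.
node-C + node-F + node-H: power draw 6 + 13 + 12 = 31 ≤ 36, throughput 8 + 14 + 16 = 38.
node-F + node-H + node-A: power draw 13 + 12 + 8 = 33 ≤ 36, throughput 14 + 16 + 12 = 42.
node-H + node-A + node-G: power draw 12 + 8 + 13 = 33 ≤ 36, throughput 16 + 12 + 9 = 37.
Best is node-F, node-H, and node-A with total throughput 42.

42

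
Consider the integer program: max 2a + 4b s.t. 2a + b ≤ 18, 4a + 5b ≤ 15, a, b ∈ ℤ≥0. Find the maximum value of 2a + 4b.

(a,b)=(0,3): 2·0+1·3=3≤18, 4·0+5·3=15≤15, objective 12.
(a,b)=(1,2): 2·1+1·2=4≤18, 4·1+5·2=14≤15, objective 10.
(a,b)=(0,2): 2·0+1·2=2≤18, 4·0+5·2=10≤15, objective 8.
No feasible integer point exceeds 12.

12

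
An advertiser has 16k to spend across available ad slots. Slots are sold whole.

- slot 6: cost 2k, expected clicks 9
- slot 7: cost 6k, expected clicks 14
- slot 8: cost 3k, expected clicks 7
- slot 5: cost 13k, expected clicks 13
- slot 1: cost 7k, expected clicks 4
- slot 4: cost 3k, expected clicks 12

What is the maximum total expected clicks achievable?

42

This is a 0-1 knapsack instance.
Allowing fractional choices, the relaxed optimum would be about 44.0, but ad slots are indivisible.
slot 6 + slot 7 + slot 8 + slot 4: cost 2 + 6 + 3 + 3 = 14 ≤ 16, expected clicks 9 + 14 + 7 + 12 = 42.
slot 6 + slot 7 + slot 4: cost 2 + 6 + 3 = 11 ≤ 16, expected clicks 9 + 14 + 12 = 35.
slot 7 + slot 8 + slot 4: cost 6 + 3 + 3 = 12 ≤ 16, expected clicks 14 + 7 + 12 = 33.
Best is slot 6, slot 7, slot 8, and slot 4 with total expected clicks 42.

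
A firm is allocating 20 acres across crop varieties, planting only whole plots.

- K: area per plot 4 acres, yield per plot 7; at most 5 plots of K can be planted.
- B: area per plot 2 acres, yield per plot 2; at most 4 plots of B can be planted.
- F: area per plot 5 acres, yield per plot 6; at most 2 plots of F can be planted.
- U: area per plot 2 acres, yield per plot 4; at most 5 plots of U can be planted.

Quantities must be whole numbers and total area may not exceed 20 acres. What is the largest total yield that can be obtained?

U has the best ratio (4/2); taking only U gives at most 5×4 = 20 (stopped by the supply cap of 5).
Mixing does better — 3×K and 4×U: area 20 ≤ 20, yield 3·7 + 4·4 = 37.

37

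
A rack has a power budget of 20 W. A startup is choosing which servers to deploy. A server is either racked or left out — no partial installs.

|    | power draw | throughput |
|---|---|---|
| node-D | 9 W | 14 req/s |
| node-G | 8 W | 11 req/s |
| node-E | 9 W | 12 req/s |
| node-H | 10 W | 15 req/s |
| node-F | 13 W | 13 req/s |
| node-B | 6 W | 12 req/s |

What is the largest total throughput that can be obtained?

29

This is an integer program with binary decision variables.
Take node-D and node-H: power draw 9 + 10 = 19 ≤ 20, throughput 14 + 15 = 29.
No other feasible combination does better.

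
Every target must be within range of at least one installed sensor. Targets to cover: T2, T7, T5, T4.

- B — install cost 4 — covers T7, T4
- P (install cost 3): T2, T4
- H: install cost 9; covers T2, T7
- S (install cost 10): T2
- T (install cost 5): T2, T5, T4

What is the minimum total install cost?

The greedy cost-per-new-target heuristic would pick P, B, and T for 12, but a cheaper cover exists.
Choose B and T: together they cover T2, T7, T5, T4 — every target.
Total install cost: 4 + 5 = 9.
No cover costs less than 9.

9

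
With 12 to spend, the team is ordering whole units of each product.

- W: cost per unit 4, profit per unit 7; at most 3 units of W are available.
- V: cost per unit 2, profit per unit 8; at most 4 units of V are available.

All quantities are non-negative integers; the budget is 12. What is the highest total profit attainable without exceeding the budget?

V has the best ratio (8/2); taking only V gives at most 4×8 = 32 (stopped by the supply cap of 4).
Mixing does better — 1×W and 4×V: cost 12 ≤ 12, profit 1·7 + 4·8 = 39.

39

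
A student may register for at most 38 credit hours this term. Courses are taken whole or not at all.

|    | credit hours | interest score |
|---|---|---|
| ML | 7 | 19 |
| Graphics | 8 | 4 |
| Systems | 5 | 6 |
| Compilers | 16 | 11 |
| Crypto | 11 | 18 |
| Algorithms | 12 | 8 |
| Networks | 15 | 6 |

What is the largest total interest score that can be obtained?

Allowing fractional choices, the relaxed optimum would be about 53.3, but courses are indivisible.
ML + Systems + Crypto + Algorithms: credit hours 7 + 5 + 11 + 12 = 35 ≤ 38, interest score 19 + 6 + 18 + 8 = 51.
ML + Graphics + Crypto + Algorithms: credit hours 7 + 8 + 11 + 12 = 38 ≤ 38, interest score 19 + 4 + 18 + 8 = 49.
Best is ML, Systems, Crypto, and Algorithms with total interest score 51.

51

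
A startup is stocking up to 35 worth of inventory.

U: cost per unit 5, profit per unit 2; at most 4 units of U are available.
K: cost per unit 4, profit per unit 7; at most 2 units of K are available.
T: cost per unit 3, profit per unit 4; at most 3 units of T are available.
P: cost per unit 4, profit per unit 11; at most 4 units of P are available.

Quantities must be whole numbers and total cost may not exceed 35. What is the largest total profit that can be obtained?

This is a bounded integer knapsack.
P has the best ratio (11/4); taking only P gives at most 4×11 = 44 (stopped by the supply cap of 4).
Mixing does better — 2×K, 3×T, and 4×P: cost 33 ≤ 35, profit 2·7 + 3·4 + 4·11 = 70.

70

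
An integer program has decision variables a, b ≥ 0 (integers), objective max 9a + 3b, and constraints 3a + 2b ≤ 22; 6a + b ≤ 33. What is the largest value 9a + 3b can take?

(a,b)=(5,3): 3·5+2·3=21≤22, 6·5+1·3=33≤33, objective 54.
(a,b)=(5,2): 3·5+2·2=19≤22, 6·5+1·2=32≤33, objective 51.
The best lattice point is (5,3), giving 54.

54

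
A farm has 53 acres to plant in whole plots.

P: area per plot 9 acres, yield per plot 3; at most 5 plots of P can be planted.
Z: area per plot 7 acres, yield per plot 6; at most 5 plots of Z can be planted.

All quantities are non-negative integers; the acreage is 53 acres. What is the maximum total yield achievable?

36

This is a bounded integer knapsack.
Take 2×P and 5×Z: area 53 ≤ 53, yield 2·3 + 5·6 = 36.
Z has the best ratio (6/7) and is taken to its limit of 5; remaining capacity is filled optimally with the others.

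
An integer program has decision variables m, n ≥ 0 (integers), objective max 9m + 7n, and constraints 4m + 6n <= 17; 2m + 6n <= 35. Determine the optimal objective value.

(m,n)=(4,0) is feasible, giving 36.
(m,n)=(3,0) is feasible, giving 27.
No feasible integer point exceeds 36.

36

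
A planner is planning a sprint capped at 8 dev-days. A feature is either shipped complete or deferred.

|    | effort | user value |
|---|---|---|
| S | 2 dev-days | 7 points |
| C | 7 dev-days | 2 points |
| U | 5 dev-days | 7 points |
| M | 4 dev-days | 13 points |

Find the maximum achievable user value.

Allowing fractional choices, the relaxed optimum would be about 22.8, but features are indivisible.
M: effort 4 ≤ 8, user value 13.
S + U: effort 2 + 5 = 7 ≤ 8, user value 7 + 7 = 14.
S + M: effort 2 + 4 = 6 ≤ 8, user value 7 + 13 = 20.
Best is S and M with total user value 20.

20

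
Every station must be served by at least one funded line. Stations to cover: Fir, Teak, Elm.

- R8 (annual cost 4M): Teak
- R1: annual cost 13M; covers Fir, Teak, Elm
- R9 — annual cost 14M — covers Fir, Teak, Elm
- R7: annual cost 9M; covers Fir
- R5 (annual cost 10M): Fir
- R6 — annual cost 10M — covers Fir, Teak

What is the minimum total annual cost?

13

R1 alone covers Fir, Teak, Elm — every station.
Total annual cost: 13.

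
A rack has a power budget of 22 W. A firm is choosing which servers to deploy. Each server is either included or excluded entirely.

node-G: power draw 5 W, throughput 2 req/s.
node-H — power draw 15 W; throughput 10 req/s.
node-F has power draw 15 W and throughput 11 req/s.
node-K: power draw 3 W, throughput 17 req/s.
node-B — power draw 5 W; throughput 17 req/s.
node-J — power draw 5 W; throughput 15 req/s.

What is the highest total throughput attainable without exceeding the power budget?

Allowing fractional choices, the relaxed optimum would be about 55.6, but servers are indivisible.
node-G + node-K + node-B + node-J: power draw 5 + 3 + 5 + 5 = 18 ≤ 22, throughput 2 + 17 + 17 + 15 = 51.
node-K + node-B + node-J: power draw 3 + 5 + 5 = 13 ≤ 22, throughput 17 + 17 + 15 = 49.
node-G + node-K + node-B: power draw 5 + 3 + 5 = 13 ≤ 22, throughput 2 + 17 + 17 = 36.
Best is node-G, node-K, node-B, and node-J with total throughput 51.

51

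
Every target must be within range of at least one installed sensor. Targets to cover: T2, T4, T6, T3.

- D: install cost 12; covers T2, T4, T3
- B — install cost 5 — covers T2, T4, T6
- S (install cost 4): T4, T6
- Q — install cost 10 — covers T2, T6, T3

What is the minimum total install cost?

14

The greedy cost-per-new-target heuristic would pick B and Q for 15, but a cheaper cover exists.
Choose S and Q: together they cover T2, T4, T6, T3 — every target.
Total install cost: 4 + 10 = 14.
No cover costs less than 14.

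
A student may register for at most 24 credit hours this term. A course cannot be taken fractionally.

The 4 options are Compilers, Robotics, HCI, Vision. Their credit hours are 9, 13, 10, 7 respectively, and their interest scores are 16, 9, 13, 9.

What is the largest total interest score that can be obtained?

29

Compilers + HCI: credit hours 9 + 10 = 19 ≤ 24, interest score 16 + 13 = 29.
Compilers + Robotics: credit hours 9 + 13 = 22 ≤ 24, interest score 16 + 9 = 25.
Compilers + Vision: credit hours 9 + 7 = 16 ≤ 24, interest score 16 + 9 = 25.
Best is Compilers and HCI with total interest score 29.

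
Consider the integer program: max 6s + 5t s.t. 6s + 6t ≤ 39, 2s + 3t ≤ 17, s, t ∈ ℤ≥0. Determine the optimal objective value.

36

(s,t)=(6,0): 6·6+6·0=36≤39, 2·6+3·0=12≤17, objective 36.
(s,t)=(5,1): 6·5+6·1=36≤39, 2·5+3·1=13≤17, objective 35.
(s,t)=(5,0): 6·5+6·0=30≤39, 2·5+3·0=10≤17, objective 30.
The best lattice point is (6,0), giving 36.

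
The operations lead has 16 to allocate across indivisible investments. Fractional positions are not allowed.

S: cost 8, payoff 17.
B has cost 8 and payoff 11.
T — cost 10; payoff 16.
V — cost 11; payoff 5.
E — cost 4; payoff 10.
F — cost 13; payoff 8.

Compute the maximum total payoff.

28

T + E: cost 10 + 4 = 14 ≤ 16, payoff 16 + 10 = 26.
S + B: cost 8 + 8 = 16 ≤ 16, payoff 17 + 11 = 28.
S + E: cost 8 + 4 = 12 ≤ 16, payoff 17 + 10 = 27.
Best is S and B with total payoff 28.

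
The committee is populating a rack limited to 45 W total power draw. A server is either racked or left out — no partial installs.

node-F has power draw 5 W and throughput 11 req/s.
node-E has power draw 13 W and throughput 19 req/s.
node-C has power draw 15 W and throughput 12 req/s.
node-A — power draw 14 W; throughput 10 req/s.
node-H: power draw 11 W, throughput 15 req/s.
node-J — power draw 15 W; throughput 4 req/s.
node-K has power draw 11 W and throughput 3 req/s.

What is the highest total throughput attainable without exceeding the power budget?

This is an integer program with binary decision variables.
Allowing fractional choices, the relaxed optimum would be about 57.7, but servers are indivisible.
node-F + node-E + node-A + node-H: power draw 5 + 13 + 14 + 11 = 43 ≤ 45, throughput 11 + 19 + 10 + 15 = 55.
node-F + node-E + node-C + node-H: power draw 5 + 13 + 15 + 11 = 44 ≤ 45, throughput 11 + 19 + 12 + 15 = 57.
Best is node-F, node-E, node-C, and node-H with total throughput 57.

57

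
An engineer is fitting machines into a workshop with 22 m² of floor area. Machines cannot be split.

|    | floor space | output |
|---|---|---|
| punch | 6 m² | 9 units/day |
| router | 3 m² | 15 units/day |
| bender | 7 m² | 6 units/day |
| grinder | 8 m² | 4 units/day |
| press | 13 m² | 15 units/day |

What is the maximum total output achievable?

39

This is an integer program with binary decision variables.
router + press: floor space 3 + 13 = 16 ≤ 22, output 15 + 15 = 30.
punch + router + bender: floor space 6 + 3 + 7 = 16 ≤ 22, output 9 + 15 + 6 = 30.
punch + router + press: floor space 6 + 3 + 13 = 22 ≤ 22, output 9 + 15 + 15 = 39.
Best is punch, router, and press with total output 39.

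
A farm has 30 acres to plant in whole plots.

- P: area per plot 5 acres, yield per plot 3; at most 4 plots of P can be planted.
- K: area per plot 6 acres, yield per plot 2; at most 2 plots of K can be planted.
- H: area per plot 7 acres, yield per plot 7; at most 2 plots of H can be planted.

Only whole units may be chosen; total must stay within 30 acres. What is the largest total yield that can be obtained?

23

H has the best ratio (7/7); taking only H gives at most 2×7 = 14 (stopped by the supply cap of 2).
Mixing does better — 3×P and 2×H: area 29 ≤ 30, yield 3·3 + 2·7 = 23.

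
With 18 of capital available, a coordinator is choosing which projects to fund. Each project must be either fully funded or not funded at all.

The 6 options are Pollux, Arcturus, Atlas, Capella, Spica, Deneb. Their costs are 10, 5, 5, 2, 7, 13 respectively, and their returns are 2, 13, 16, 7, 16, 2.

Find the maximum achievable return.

This is a 0-1 knapsack instance.
Take Arcturus, Atlas, and Spica: cost 5 + 5 + 7 = 17 ≤ 18, return 13 + 16 + 16 = 45.
No other feasible combination does better.

45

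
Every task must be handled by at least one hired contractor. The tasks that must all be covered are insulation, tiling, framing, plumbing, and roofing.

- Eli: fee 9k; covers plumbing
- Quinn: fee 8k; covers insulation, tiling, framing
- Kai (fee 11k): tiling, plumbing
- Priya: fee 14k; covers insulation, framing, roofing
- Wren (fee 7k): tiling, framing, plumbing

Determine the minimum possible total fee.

21

Choose Priya and Wren: together they cover insulation, tiling, framing, plumbing, roofing — every task.
Total fee: 14 + 7 = 21.
No cover costs less than 21.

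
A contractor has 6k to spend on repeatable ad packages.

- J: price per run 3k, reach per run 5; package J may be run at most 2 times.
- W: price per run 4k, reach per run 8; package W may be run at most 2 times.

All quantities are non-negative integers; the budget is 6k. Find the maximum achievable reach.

2×J: price 6 ≤ 6, reach 2·5 = 10.
1×W: price 4 ≤ 6, reach 1·8 = 8.
Best is 10.

10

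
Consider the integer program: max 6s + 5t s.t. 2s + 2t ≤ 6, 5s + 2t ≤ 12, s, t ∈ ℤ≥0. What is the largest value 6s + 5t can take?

17

(s,t)=(2,1): 2·2+2·1=6≤6, 5·2+2·1=12≤12, objective 17.
(s,t)=(1,2): 2·1+2·2=6≤6, 5·1+2·2=9≤12, objective 16.
No feasible integer point exceeds 17.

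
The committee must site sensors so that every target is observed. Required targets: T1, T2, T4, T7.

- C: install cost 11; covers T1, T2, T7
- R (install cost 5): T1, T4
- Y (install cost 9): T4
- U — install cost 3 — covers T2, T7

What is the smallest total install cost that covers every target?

Choose R and U: together they cover T1, T2, T4, T7 — every target.
Total install cost: 5 + 3 = 8.

8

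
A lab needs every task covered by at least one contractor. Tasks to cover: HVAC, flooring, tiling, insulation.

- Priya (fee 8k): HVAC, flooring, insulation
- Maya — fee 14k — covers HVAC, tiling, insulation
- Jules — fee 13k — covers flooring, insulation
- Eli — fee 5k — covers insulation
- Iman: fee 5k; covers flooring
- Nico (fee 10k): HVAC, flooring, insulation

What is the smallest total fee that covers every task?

The greedy cost-per-new-task heuristic would pick Priya and Maya for 22, but a cheaper cover exists.
Choose Maya and Iman: together they cover HVAC, flooring, tiling, insulation — every task.
Total fee: 14 + 5 = 19.
No cover costs less than 19.

19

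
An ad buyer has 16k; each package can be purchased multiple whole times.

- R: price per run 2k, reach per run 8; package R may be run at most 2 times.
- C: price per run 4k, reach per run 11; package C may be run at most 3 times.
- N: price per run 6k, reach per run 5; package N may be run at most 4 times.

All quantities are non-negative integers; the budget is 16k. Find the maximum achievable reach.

This is a bounded integer knapsack.
R has the best ratio (8/2); taking only R gives at most 2×8 = 16 (stopped by the supply cap of 2).
Mixing does better — 2×R and 3×C: price 16 ≤ 16, reach 2·8 + 3·11 = 49.

49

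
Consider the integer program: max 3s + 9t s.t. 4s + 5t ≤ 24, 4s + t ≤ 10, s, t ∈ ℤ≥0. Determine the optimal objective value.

39

Relaxing integrality, the LP optimum is 43.20 at (s,t) = (0, 4.8), which is not an integer point.
(s,t)=(1,4): 4·1+5·4=24≤24, 4·1+1·4=8≤10, objective 39.
(s,t)=(0,4): 4·0+5·4=20≤24, 4·0+1·4=4≤10, objective 36.
Maximum is 39 at (s,t)=(1,4).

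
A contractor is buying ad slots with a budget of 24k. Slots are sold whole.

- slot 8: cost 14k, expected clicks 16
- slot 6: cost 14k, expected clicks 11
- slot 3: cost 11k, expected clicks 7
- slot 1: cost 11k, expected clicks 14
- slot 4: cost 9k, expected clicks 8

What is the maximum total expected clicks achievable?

24

Take slot 8 and slot 4: cost 14 + 9 = 23 ≤ 24, expected clicks 16 + 8 = 24.
No other feasible combination does better.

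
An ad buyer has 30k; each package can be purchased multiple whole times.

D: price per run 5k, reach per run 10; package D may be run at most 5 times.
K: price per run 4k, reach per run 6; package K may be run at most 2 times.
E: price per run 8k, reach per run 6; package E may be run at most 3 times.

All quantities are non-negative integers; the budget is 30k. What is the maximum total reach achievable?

Take 5×D and 1×K: price 29 ≤ 30, reach 5·10 + 1·6 = 56.
D has the best ratio (10/5) and is taken to its limit of 5; remaining capacity is filled optimally with the others.

56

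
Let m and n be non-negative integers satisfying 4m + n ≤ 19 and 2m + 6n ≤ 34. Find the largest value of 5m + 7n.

(m,n)=(2,5) is feasible, giving 45.
(m,n)=(3,4) is feasible, giving 43.
(m,n)=(4,3) is feasible, giving 41.
(m,n)=(1,5) is feasible, giving 40.
No feasible integer point exceeds 45.

45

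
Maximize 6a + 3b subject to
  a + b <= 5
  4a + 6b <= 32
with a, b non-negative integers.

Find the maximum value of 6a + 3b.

(a,b)=(5,0): 1·5+1·0=5≤5, 4·5+6·0=20≤32, objective 30.
(a,b)=(4,1): 1·4+1·1=5≤5, 4·4+6·1=22≤32, objective 27.
(a,b)=(4,0): 1·4+1·0=4≤5, 4·4+6·0=16≤32, objective 24.
No feasible integer point exceeds 30.

30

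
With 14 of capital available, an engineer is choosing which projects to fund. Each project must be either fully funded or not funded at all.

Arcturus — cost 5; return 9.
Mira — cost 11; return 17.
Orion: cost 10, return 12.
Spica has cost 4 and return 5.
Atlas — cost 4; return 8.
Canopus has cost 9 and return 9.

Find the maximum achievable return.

22

Allowing fractional choices, the relaxed optimum would be about 24.7, but projects are indivisible.
Orion + Atlas: cost 10 + 4 = 14 ≤ 14, return 12 + 8 = 20.
Arcturus + Spica + Atlas: cost 5 + 4 + 4 = 13 ≤ 14, return 9 + 5 + 8 = 22.
Arcturus + Canopus: cost 5 + 9 = 14 ≤ 14, return 9 + 9 = 18.
Best is Arcturus, Spica, and Atlas with total return 22.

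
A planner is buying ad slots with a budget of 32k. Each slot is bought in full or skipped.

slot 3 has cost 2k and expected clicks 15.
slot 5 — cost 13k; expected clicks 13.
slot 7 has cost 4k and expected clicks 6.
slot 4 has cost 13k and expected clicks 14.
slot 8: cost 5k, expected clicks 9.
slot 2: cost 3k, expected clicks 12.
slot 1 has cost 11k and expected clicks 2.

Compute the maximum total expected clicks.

56

Allowing fractional choices, the relaxed optimum would be about 61.0, but ad slots are indivisible.
slot 3 + slot 5 + slot 7 + slot 8 + slot 2: cost 2 + 13 + 4 + 5 + 3 = 27 ≤ 32, expected clicks 15 + 13 + 6 + 9 + 12 = 55.
slot 3 + slot 5 + slot 4 + slot 2: cost 2 + 13 + 13 + 3 = 31 ≤ 32, expected clicks 15 + 13 + 14 + 12 = 54.
slot 3 + slot 7 + slot 4 + slot 8 + slot 2: cost 2 + 4 + 13 + 5 + 3 = 27 ≤ 32, expected clicks 15 + 6 + 14 + 9 + 12 = 56.
Best is slot 3, slot 7, slot 4, slot 8, and slot 2 with total expected clicks 56.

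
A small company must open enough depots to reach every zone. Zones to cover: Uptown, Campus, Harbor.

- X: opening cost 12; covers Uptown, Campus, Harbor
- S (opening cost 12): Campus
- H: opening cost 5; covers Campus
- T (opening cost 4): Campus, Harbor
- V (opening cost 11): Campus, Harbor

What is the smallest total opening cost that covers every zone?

This is a weighted set-cover instance.
The greedy cost-per-new-zone heuristic would pick T and X for 16, but a cheaper cover exists.
X alone covers Uptown, Campus, Harbor — every zone.
Total opening cost: 12.
No cover costs less than 12.

12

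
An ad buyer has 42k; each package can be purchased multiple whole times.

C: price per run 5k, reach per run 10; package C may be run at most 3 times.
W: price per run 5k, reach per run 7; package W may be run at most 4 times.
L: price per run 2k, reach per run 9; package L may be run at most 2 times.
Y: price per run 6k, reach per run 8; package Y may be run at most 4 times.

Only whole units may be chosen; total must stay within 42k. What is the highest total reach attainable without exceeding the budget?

L has the best ratio (9/2); taking only L gives at most 2×9 = 18 (stopped by the supply cap of 2).
Mixing does better — 3×C, 1×W, 2×L, and 3×Y: price 42 ≤ 42, reach 3·10 + 1·7 + 2·9 + 3·8 = 79.

79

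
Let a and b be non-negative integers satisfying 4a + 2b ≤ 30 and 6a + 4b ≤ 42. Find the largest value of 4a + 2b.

(a,b)=(7,0) is feasible, giving 28.
(a,b)=(6,1) is feasible, giving 26.
(a,b)=(6,0) is feasible, giving 24.
The best lattice point is (7,0), giving 28.

28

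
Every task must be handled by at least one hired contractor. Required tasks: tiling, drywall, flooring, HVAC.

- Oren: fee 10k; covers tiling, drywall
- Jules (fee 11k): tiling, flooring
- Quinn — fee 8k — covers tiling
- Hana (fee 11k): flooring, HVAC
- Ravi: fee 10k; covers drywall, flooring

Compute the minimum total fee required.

Choose Oren and Hana: together they cover tiling, drywall, flooring, HVAC — every task.
Total fee: 10 + 11 = 21.
No cover costs less than 21.

21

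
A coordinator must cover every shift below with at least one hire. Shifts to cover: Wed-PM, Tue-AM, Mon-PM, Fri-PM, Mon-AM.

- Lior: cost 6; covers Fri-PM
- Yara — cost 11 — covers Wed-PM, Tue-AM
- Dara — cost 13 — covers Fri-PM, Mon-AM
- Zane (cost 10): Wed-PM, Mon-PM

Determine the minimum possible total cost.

34

The greedy cost-per-new-shift heuristic would pick Zane, Lior, Yara, and Dara for 40, but a cheaper cover exists.
Choose Yara, Dara, and Zane: together they cover Wed-PM, Tue-AM, Mon-PM, Fri-PM, Mon-AM — every shift.
Total cost: 11 + 13 + 10 = 34.
No cover costs less than 34.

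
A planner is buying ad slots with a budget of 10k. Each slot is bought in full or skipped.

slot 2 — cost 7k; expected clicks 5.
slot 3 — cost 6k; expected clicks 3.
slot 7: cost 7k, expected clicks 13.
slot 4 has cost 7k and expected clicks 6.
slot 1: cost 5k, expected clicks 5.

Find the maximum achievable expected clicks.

Take slot 7: cost 7 ≤ 10, expected clicks 13.
No other feasible combination does better.

13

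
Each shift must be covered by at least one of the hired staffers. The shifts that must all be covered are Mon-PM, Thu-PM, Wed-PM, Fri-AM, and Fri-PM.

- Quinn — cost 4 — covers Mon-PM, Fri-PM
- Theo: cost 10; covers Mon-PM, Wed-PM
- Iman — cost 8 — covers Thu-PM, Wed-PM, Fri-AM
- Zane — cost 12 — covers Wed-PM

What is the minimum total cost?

12

Choose Quinn and Iman: together they cover Mon-PM, Thu-PM, Wed-PM, Fri-AM, Fri-PM — every shift.
Total cost: 4 + 8 = 12.
No cover costs less than 12.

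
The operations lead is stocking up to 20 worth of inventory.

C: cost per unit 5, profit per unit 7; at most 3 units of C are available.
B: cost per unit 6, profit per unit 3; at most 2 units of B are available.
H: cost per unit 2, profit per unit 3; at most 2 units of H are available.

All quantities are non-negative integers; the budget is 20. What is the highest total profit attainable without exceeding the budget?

27

This is a bounded integer knapsack.
H has the best ratio (3/2); taking only H gives at most 2×3 = 6 (stopped by the supply cap of 2).
Mixing does better — 3×C and 2×H: cost 19 ≤ 20, profit 3·7 + 2·3 = 27.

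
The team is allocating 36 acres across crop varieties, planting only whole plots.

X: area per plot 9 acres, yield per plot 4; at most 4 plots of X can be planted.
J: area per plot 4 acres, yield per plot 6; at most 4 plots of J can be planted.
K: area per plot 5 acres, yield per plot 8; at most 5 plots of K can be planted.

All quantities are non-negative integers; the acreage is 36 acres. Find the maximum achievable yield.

56

4×J and 4×K: area 36 ≤ 36, yield 4·6 + 4·8 = 56.
2×J and 5×K: area 33 ≤ 36, yield 2·6 + 5·8 = 52.
Best is 56.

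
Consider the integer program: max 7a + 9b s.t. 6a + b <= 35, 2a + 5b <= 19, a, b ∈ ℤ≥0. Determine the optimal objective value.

The continuous relaxation peaks at (5.57, 1.57) with value 53.14; rounding to a feasible lattice point costs some objective.
(a,b)=(4,2): 6·4+1·2=26≤35, 2·4+5·2=18≤19, objective 46.
(a,b)=(5,1): 6·5+1·1=31≤35, 2·5+5·1=15≤19, objective 44.
(a,b)=(3,2): 6·3+1·2=20≤35, 2·3+5·2=16≤19, objective 39.
(a,b)=(4,1): 6·4+1·1=25≤35, 2·4+5·1=13≤19, objective 37.
No feasible integer point exceeds 46.

46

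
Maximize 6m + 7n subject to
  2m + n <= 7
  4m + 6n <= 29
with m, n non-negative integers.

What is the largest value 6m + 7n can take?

34

(m,n)=(1,4) is feasible, giving 34.
(m,n)=(2,3) is feasible, giving 33.
No feasible integer point exceeds 34.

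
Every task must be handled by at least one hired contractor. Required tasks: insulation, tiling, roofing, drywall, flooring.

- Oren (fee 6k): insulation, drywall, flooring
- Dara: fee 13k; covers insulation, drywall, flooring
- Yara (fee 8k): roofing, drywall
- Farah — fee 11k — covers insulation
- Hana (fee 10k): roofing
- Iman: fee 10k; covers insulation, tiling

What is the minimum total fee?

24

Choose Oren, Yara, and Iman: together they cover insulation, tiling, roofing, drywall, flooring — every task.
Total fee: 6 + 8 + 10 = 24.
No cover costs less than 24.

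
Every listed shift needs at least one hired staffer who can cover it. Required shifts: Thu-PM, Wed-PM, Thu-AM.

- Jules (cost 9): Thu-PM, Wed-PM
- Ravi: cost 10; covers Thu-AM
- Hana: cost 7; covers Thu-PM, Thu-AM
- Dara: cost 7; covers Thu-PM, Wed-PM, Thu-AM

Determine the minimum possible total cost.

7

Dara alone covers Thu-PM, Wed-PM, Thu-AM — every shift.
Total cost: 7.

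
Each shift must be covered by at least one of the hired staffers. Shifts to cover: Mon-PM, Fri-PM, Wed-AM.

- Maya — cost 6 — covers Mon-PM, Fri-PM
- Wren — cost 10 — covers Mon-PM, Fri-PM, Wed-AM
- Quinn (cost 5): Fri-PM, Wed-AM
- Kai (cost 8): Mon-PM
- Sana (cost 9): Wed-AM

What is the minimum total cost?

10

This is a weighted set-cover instance.
The greedy cost-per-new-shift heuristic would pick Quinn and Maya for 11, but a cheaper cover exists.
Wren alone covers Mon-PM, Fri-PM, Wed-AM — every shift.
Total cost: 10.
No cover costs less than 10.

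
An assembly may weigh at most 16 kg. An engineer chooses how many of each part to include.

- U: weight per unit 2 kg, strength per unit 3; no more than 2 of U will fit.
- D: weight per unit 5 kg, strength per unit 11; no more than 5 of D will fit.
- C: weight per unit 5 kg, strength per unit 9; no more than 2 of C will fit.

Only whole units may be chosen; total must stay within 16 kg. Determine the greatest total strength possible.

Take 3×D: weight 15 ≤ 16, strength 3·11 = 33.
No other integer combination yields more.

33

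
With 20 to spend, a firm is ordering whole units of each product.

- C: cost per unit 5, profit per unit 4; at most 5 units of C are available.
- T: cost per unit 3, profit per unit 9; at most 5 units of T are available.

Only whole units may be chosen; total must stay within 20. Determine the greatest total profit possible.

49

5×T: cost 15 ≤ 20, profit 5·9 = 45.
1×C and 5×T: cost 20 ≤ 20, profit 1·4 + 5·9 = 49.
Best is 49.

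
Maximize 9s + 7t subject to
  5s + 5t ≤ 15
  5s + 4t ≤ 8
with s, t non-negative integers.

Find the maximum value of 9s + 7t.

The continuous relaxation peaks at (1.6, 0) with value 14.40; rounding to a feasible lattice point costs some objective.
(s,t)=(0,2): 5·0+5·2=10≤15, 5·0+4·2=8≤8, objective 14.
(s,t)=(1,0): 5·1+5·0=5≤15, 5·1+4·0=5≤8, objective 9.
(s,t)=(0,1): 5·0+5·1=5≤15, 5·0+4·1=4≤8, objective 7.
The best lattice point is (0,2), giving 14.

14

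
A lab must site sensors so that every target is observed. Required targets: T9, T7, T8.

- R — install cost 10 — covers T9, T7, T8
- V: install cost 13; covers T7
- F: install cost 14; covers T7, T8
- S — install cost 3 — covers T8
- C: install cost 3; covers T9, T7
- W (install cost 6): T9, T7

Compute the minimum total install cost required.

6

This is a weighted set-cover instance.
Choose S and C: together they cover T9, T7, T8 — every target.
Total install cost: 3 + 3 = 6.
No cover costs less than 6.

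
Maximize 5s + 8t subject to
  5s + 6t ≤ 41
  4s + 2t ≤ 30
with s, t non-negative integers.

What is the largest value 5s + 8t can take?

53

Relaxing integrality, the LP optimum is 54.67 at (s,t) = (0, 6.83), which is not an integer point.
(s,t)=(1,6): 5·1+6·6=41≤41, 4·1+2·6=16≤30, objective 53.
(s,t)=(2,5): 5·2+6·5=40≤41, 4·2+2·5=18≤30, objective 50.
(s,t)=(0,6): 5·0+6·6=36≤41, 4·0+2·6=12≤30, objective 48.
(s,t)=(1,5): 5·1+6·5=35≤41, 4·1+2·5=14≤30, objective 45.
The best lattice point is (1,6), giving 53.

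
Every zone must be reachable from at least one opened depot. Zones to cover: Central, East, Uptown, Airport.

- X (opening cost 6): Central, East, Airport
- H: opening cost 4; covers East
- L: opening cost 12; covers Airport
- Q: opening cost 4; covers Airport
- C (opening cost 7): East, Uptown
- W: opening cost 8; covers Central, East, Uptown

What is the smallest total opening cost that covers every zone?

12

The greedy cost-per-new-zone heuristic would pick X and C for 13, but a cheaper cover exists.
Choose Q and W: together they cover Central, East, Uptown, Airport — every zone.
Total opening cost: 4 + 8 = 12.
No cover costs less than 12.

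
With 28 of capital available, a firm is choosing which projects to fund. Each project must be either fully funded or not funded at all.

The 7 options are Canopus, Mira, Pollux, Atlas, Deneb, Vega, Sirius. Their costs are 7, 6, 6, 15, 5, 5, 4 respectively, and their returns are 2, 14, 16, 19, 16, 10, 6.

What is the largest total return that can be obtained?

62

Take Mira, Pollux, Deneb, Vega, and Sirius: cost 6 + 6 + 5 + 5 + 4 = 26 ≤ 28, return 14 + 16 + 16 + 10 + 6 = 62.
No other feasible combination does better.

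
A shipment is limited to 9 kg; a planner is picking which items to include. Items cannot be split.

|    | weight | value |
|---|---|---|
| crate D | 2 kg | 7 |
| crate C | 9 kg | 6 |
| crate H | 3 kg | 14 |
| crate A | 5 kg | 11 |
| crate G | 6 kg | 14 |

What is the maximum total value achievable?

28

crate H + crate G: weight 3 + 6 = 9 ≤ 9, value 14 + 14 = 28.
crate H + crate A: weight 3 + 5 = 8 ≤ 9, value 14 + 11 = 25.
crate D + crate H: weight 2 + 3 = 5 ≤ 9, value 7 + 14 = 21.
Best is crate H and crate G with total value 28.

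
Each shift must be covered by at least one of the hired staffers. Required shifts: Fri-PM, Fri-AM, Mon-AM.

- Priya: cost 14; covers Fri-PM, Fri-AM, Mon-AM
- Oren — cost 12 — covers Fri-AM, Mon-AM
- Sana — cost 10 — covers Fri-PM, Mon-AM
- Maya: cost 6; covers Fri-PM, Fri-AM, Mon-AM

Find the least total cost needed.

Maya alone covers Fri-PM, Fri-AM, Mon-AM — every shift.
Total cost: 6.

6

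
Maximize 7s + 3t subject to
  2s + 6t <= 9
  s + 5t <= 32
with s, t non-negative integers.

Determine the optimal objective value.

The continuous relaxation peaks at (4.5, 0) with value 31.50; rounding to a feasible lattice point costs some objective.
(s,t)=(4,0): 2·4+6·0=8≤9, 1·4+5·0=4≤32, objective 28.
(s,t)=(3,0): 2·3+6·0=6≤9, 1·3+5·0=3≤32, objective 21.
No feasible integer point exceeds 28.

28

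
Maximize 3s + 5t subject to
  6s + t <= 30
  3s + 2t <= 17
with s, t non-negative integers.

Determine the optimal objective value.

40

The continuous relaxation peaks at (0, 8.5) with value 42.50; rounding to a feasible lattice point costs some objective.
(s,t)=(0,8): 6·0+1·8=8≤30, 3·0+2·8=16≤17, objective 40.
(s,t)=(1,7): 6·1+1·7=13≤30, 3·1+2·7=17≤17, objective 38.
(s,t)=(0,7): 6·0+1·7=7≤30, 3·0+2·7=14≤17, objective 35.
The best lattice point is (0,8), giving 40.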